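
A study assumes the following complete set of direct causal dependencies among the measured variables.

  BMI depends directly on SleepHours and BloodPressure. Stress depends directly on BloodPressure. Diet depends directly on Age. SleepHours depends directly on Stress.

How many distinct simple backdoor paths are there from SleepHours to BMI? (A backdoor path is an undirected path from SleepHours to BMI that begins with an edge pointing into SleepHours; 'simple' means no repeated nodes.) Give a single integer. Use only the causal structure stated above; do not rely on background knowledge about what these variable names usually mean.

1

A backdoor path from SleepHours to BMI is any simple undirected path whose first edge points into SleepHours (i.e. leaves SleepHours via a parent).
Parents of SleepHours: {Stress}.
Enumerating:
  P1: SleepHours <- Stress <- BloodPressure -> BMI
That exhausts the simple backdoor paths. Count: 1.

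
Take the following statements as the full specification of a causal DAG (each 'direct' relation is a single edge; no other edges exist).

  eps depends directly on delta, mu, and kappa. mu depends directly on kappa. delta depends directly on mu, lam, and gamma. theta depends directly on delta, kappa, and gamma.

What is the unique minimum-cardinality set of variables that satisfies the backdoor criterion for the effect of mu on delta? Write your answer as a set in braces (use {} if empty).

Variables eligible for adjustment (non-descendants of mu, excluding mu and delta): {gamma, kappa, lam}.
Backdoor paths from mu to delta:
  P1: mu <- kappa -> eps <- delta
  P2: mu <- kappa -> theta <- gamma -> delta
  P3: mu <- kappa -> theta <- delta
Each backdoor path contains an unconditioned collider, so every path is already blocked with the empty conditioning set:
  P1: blocked at collider eps (neither it nor any descendant is in the conditioning set).
  P2: blocked at collider theta (neither it nor any descendant is in the conditioning set).
  P3: blocked at collider theta (neither it nor any descendant is in the conditioning set).
The empty set is therefore the unique smallest valid set.

{}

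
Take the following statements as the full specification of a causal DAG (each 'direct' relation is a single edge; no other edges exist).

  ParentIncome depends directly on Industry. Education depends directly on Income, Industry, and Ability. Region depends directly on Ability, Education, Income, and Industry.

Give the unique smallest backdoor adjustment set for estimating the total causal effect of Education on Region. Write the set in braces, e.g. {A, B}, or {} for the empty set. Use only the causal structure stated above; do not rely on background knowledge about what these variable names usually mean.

Variables eligible for adjustment (non-descendants of Education, excluding Education and Region): {Ability, Income, Industry, ParentIncome}.
Backdoor paths from Education to Region:
  P1: Education <- Industry -> Region
  P2: Education <- Income -> Region
  P3: Education <- Ability -> Region
The empty set is not sufficient: P1 (Education <- Industry -> Region) has no collider blocking it and no conditioned non-collider, so it is open.
Try {Ability, Income, Industry}:
  P1: blocked at fork node Industry ∈ conditioning set.
  P2: blocked at fork node Income ∈ conditioning set.
  P3: blocked at fork node Ability ∈ conditioning set.
{Ability, Income, Industry} contains no descendant of Education and blocks every backdoor path.
Every element of {Ability, Income, Industry} is needed (dropping Ability leaves P3 open; dropping Income leaves P2 open; dropping Industry leaves P1 open), so no proper subset is valid.
Among all size-3 subsets of the eligible variables, only {Ability, Income, Industry} blocks every backdoor path, so it is the unique smallest valid adjustment set.

{Ability, Income, Industry}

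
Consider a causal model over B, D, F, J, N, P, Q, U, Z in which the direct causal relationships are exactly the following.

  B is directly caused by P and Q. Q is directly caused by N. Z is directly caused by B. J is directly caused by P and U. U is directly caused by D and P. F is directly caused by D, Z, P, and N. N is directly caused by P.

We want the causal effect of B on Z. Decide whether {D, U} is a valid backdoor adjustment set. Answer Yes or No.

Backdoor paths from B to Z (paths whose first edge points into B):
  P1: B <- P -> N -> F <- Z
  P2: B <- P -> U <- D -> F <- Z
  P3: B <- P -> F <- Z
  P4: B <- P -> J <- U <- D -> F <- Z
  P5: B <- Q <- N <- P -> U <- D -> F <- Z
  P6: B <- Q <- N <- P -> F <- Z
  P7: B <- Q <- N <- P -> J <- U <- D -> F <- Z
  P8: B <- Q <- N -> F <- Z
Condition 1 (no descendant of B in the set): holds — descendants of B are {F, Z}; none are in {D, U}.
Condition 2 (every backdoor path blocked by {D, U}):
  P1: blocked at collider F (neither it nor any descendant is in the conditioning set).
  P2: blocked at fork node D ∈ conditioning set.
  P3: blocked at collider F (neither it nor any descendant is in the conditioning set).
  P4: blocked at collider J (neither it nor any descendant is in the conditioning set).
  P5: blocked at fork node D ∈ conditioning set.
  P6: blocked at collider F (neither it nor any descendant is in the conditioning set).
  P7: blocked at collider J (neither it nor any descendant is in the conditioning set).
  P8: blocked at collider F (neither it nor any descendant is in the conditioning set).
{D, U} satisfies the backdoor criterion.

Yes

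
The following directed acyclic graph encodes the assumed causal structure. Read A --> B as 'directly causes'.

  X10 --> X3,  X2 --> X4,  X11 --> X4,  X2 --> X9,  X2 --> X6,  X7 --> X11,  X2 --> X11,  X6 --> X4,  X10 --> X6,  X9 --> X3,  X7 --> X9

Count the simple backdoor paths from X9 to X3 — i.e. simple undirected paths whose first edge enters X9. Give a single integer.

A backdoor path from X9 to X3 is any simple undirected path whose first edge points into X9 (i.e. leaves X9 via a parent).
Parents of X9: {X2, X7}.
Enumerating:
  P1: X9 <- X2 -> X11 -> X4 <- X6 <- X10 -> X3
  P2: X9 <- X2 -> X6 <- X10 -> X3
  P3: X9 <- X2 -> X4 <- X6 <- X10 -> X3
  P4: X9 <- X7 -> X11 <- X2 -> X6 <- X10 -> X3
  P5: X9 <- X7 -> X11 <- X2 -> X4 <- X6 <- X10 -> X3
  P6: X9 <- X7 -> X11 -> X4 <- X2 -> X6 <- X10 -> X3
  P7: X9 <- X7 -> X11 -> X4 <- X6 <- X10 -> X3
That exhausts the simple backdoor paths. Count: 7.

7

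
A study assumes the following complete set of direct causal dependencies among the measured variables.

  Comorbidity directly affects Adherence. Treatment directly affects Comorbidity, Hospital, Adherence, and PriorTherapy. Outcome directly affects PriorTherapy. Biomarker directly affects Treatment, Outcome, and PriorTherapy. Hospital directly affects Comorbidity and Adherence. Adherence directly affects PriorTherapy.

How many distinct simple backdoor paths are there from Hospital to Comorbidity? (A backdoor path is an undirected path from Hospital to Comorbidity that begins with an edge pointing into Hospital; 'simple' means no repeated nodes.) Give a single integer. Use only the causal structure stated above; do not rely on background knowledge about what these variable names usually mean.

A backdoor path from Hospital to Comorbidity is any simple undirected path whose first edge points into Hospital (i.e. leaves Hospital via a parent).
Parents of Hospital: {Treatment}.
Enumerating:
  P1: Hospital <- Treatment <- Biomarker -> Outcome -> PriorTherapy <- Adherence <- Comorbidity
  P2: Hospital <- Treatment <- Biomarker -> PriorTherapy <- Adherence <- Comorbidity
  P3: Hospital <- Treatment -> Comorbidity
  P4: Hospital <- Treatment -> Adherence <- Comorbidity
  P5: Hospital <- Treatment -> PriorTherapy <- Adherence <- Comorbidity
That exhausts the simple backdoor paths. Count: 5.

5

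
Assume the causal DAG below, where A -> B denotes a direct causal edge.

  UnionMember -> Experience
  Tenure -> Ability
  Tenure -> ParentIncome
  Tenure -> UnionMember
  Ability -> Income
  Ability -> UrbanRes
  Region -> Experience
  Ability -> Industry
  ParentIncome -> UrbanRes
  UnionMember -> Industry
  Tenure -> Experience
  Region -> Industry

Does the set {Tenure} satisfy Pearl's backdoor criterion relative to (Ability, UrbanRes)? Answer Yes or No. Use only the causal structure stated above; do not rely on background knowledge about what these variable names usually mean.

Backdoor paths from Ability to UrbanRes (paths whose first edge points into Ability):
  P1: Ability <- Tenure -> ParentIncome -> UrbanRes
Condition 1 (no descendant of Ability in the set): holds — descendants of Ability are {Income, Industry, UrbanRes}; none are in {Tenure}.
Condition 2 (every backdoor path blocked by {Tenure}):
  P1: blocked at fork node Tenure ∈ conditioning set.
{Tenure} satisfies the backdoor criterion.

Yes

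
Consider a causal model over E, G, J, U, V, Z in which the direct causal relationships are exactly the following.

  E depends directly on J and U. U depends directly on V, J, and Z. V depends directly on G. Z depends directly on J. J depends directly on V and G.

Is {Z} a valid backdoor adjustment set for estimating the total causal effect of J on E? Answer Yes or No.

No

Backdoor paths from J to E (paths whose first edge points into J):
  P1: J <- G -> V -> U -> E
  P2: J <- V -> U -> E
Condition 1 (no descendant of J in the set): FAILS — Z is a descendant of J.
Condition 2 (every backdoor path blocked by {Z}):
  P1: open — no interior node is in the conditioning set.
  P2: open — no interior node is in the conditioning set.
{Z} does not satisfy the backdoor criterion.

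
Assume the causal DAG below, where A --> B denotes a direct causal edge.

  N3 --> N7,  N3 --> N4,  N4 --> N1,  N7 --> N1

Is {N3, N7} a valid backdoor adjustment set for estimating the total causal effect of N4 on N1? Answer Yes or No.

Backdoor paths from N4 to N1 (paths whose first edge points into N4):
  P1: N4 <- N3 -> N7 -> N1
Condition 1 (no descendant of N4 in the set): holds — descendants of N4 are {N1}; none are in {N3, N7}.
Condition 2 (every backdoor path blocked by {N3, N7}):
  P1: blocked at fork node N3 ∈ conditioning set.
{N3, N7} satisfies the backdoor criterion.

Yes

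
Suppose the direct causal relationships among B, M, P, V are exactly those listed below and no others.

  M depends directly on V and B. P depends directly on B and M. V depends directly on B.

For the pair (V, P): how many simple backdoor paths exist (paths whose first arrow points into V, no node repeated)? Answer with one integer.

2

A backdoor path from V to P is any simple undirected path whose first edge points into V (i.e. leaves V via a parent).
Parents of V: {B}.
Enumerating:
  P1: V <- B -> M -> P
  P2: V <- B -> P
That exhausts the simple backdoor paths. Count: 2.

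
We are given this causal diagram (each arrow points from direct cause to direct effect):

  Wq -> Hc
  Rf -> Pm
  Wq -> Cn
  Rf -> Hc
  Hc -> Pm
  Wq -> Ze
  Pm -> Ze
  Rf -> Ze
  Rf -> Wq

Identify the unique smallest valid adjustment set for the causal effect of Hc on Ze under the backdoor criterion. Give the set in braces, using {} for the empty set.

{Rf, Wq}

Variables eligible for adjustment (non-descendants of Hc, excluding Hc and Ze): {Cn, Rf, Wq}.
Backdoor paths from Hc to Ze:
  P1: Hc <- Rf -> Wq -> Ze
  P2: Hc <- Rf -> Pm -> Ze
  P3: Hc <- Rf -> Ze
  P4: Hc <- Wq <- Rf -> Pm -> Ze
  P5: Hc <- Wq <- Rf -> Ze
  P6: Hc <- Wq -> Ze
The empty set is not sufficient: P1 (Hc <- Rf -> Wq -> Ze) has no collider blocking it and no conditioned non-collider, so it is open.
Try {Rf, Wq}:
  P1: blocked at fork node Rf ∈ conditioning set.
  P2: blocked at fork node Rf ∈ conditioning set.
  P3: blocked at fork node Rf ∈ conditioning set.
  P4: blocked at chain node Wq ∈ conditioning set.
  P5: blocked at chain node Wq ∈ conditioning set.
  P6: blocked at fork node Wq ∈ conditioning set.
{Rf, Wq} contains no descendant of Hc and blocks every backdoor path.
Every element of {Rf, Wq} is needed (dropping Rf leaves P2 open; dropping Wq leaves P6 open), so no proper subset is valid.
Among all size-2 subsets of the eligible variables, only {Rf, Wq} blocks every backdoor path, so it is the unique smallest valid adjustment set.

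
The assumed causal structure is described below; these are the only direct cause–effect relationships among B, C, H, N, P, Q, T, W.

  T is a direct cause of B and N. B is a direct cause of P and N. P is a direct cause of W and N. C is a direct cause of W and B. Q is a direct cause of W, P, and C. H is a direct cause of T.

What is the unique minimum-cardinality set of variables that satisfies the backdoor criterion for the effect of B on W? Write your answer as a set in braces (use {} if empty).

{C}

Variables eligible for adjustment (non-descendants of B, excluding B and W): {C, H, Q, T}.
Backdoor paths from B to W:
  P1: B <- C <- Q -> P -> W
  P2: B <- C <- Q -> W
  P3: B <- C -> W
  P4: B <- T -> N <- P <- Q -> C -> W
  P5: B <- T -> N <- P <- Q -> W
  P6: B <- T -> N <- P -> W
The empty set is not sufficient: P1 (B <- C <- Q -> P -> W) has no collider blocking it and no conditioned non-collider, so it is open.
Try {C}:
  P1: blocked at chain node C ∈ conditioning set.
  P2: blocked at chain node C ∈ conditioning set.
  P3: blocked at fork node C ∈ conditioning set.
  P4: blocked at collider N (neither it nor any descendant is in the conditioning set).
  P5: blocked at collider N (neither it nor any descendant is in the conditioning set).
  P6: blocked at collider N (neither it nor any descendant is in the conditioning set).
{C} contains no descendant of B and blocks every backdoor path.
No other singleton works — e.g. {Q} leaves P3 open — so {C} is the unique smallest valid adjustment set.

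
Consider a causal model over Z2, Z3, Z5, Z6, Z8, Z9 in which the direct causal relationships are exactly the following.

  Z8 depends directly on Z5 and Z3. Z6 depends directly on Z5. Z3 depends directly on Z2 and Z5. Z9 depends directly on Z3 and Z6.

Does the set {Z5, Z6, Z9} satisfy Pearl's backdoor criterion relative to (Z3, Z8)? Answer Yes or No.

Backdoor paths from Z3 to Z8 (paths whose first edge points into Z3):
  P1: Z3 <- Z5 -> Z8
Condition 1 (no descendant of Z3 in the set): FAILS — Z9 is a descendant of Z3.
Condition 2 (every backdoor path blocked by {Z5, Z6, Z9}):
  P1: blocked at fork node Z5 ∈ conditioning set.
{Z5, Z6, Z9} does not satisfy the backdoor criterion.

No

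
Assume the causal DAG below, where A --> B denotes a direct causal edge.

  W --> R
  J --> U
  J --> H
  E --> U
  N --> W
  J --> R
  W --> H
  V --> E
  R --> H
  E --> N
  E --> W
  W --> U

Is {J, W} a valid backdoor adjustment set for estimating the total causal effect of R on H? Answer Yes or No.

Backdoor paths from R to H (paths whose first edge points into R):
  P1: R <- J -> U <- E -> N -> W -> H
  P2: R <- J -> U <- E -> W -> H
  P3: R <- J -> U <- W -> H
  P4: R <- J -> H
  P5: R <- W <- E -> U <- J -> H
  P6: R <- W <- N <- E -> U <- J -> H
  P7: R <- W -> U <- J -> H
  P8: R <- W -> H
Condition 1 (no descendant of R in the set): holds — descendants of R are {H}; none are in {J, W}.
Condition 2 (every backdoor path blocked by {J, W}):
  P1: blocked at fork node J ∈ conditioning set.
  P2: blocked at fork node J ∈ conditioning set.
  P3: blocked at fork node J ∈ conditioning set.
  P4: blocked at fork node J ∈ conditioning set.
  P5: blocked at chain node W ∈ conditioning set.
  P6: blocked at chain node W ∈ conditioning set.
  P7: blocked at fork node W ∈ conditioning set.
  P8: blocked at fork node W ∈ conditioning set.
{J, W} satisfies the backdoor criterion.

Yes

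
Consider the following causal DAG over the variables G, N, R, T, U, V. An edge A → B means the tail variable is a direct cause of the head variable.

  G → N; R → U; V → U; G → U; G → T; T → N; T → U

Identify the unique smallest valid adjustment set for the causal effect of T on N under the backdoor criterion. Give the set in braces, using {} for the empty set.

{G}

Variables eligible for adjustment (non-descendants of T, excluding T and N): {G, R, V}.
Backdoor paths from T to N:
  P1: T <- G -> N
The empty set is not sufficient: P1 (T <- G -> N) has no collider blocking it and no conditioned non-collider, so it is open.
Try {G}:
  P1: blocked at fork node G ∈ conditioning set.
{G} contains no descendant of T and blocks every backdoor path.
No other singleton works — e.g. {R} leaves P1 open — so {G} is the unique smallest valid adjustment set.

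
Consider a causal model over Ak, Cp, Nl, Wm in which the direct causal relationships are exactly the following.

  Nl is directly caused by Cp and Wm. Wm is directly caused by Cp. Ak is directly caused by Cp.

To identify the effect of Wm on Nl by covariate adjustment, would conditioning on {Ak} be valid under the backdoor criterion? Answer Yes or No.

No

Backdoor paths from Wm to Nl (paths whose first edge points into Wm):
  P1: Wm <- Cp -> Nl
Condition 1 (no descendant of Wm in the set): holds — descendants of Wm are {Nl}; none are in {Ak}.
Condition 2 (every backdoor path blocked by {Ak}):
  P1: open — no interior node is in the conditioning set.
{Ak} does not satisfy the backdoor criterion.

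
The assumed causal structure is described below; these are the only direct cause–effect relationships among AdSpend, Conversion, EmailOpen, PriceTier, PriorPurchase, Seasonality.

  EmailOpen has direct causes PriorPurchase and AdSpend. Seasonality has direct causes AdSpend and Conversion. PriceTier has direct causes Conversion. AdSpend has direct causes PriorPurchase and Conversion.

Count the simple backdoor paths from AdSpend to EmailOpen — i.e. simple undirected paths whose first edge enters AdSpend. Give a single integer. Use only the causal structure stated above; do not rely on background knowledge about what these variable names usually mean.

A backdoor path from AdSpend to EmailOpen is any simple undirected path whose first edge points into AdSpend (i.e. leaves AdSpend via a parent).
Parents of AdSpend: {Conversion, PriorPurchase}.
Enumerating:
  P1: AdSpend <- PriorPurchase -> EmailOpen
That exhausts the simple backdoor paths. Count: 1.

1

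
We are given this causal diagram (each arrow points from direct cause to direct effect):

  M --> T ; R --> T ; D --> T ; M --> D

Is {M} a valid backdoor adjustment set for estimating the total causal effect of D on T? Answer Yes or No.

Backdoor paths from D to T (paths whose first edge points into D):
  P1: D <- M -> T
Condition 1 (no descendant of D in the set): holds — descendants of D are {T}; none are in {M}.
Condition 2 (every backdoor path blocked by {M}):
  P1: blocked at fork node M ∈ conditioning set.
{M} satisfies the backdoor criterion.

Yes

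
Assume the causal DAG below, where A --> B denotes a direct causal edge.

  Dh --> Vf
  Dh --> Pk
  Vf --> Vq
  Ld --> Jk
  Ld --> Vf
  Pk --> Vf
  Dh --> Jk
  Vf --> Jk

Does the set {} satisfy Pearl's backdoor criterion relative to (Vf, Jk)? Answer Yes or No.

Backdoor paths from Vf to Jk (paths whose first edge points into Vf):
  P1: Vf <- Dh -> Jk
  P2: Vf <- Ld -> Jk
  P3: Vf <- Pk <- Dh -> Jk
Condition 1 (no descendant of Vf in the set): holds — descendants of Vf are {Jk, Vq}; none are in {}.
Condition 2 (every backdoor path blocked by {}):
  P1: open — no interior node is in the conditioning set.
  P2: open — no interior node is in the conditioning set.
  P3: open — no interior node is in the conditioning set.
{} does not satisfy the backdoor criterion.

No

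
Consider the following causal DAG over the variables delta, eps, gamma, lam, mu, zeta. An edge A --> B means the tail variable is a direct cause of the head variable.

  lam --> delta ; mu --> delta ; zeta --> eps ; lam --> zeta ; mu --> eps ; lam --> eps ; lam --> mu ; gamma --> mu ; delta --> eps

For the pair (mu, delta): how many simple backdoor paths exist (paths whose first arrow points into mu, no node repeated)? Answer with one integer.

A backdoor path from mu to delta is any simple undirected path whose first edge points into mu (i.e. leaves mu via a parent).
Parents of mu: {gamma, lam}.
Enumerating:
  P1: mu <- lam -> zeta -> eps <- delta
  P2: mu <- lam -> delta
  P3: mu <- lam -> eps <- delta
That exhausts the simple backdoor paths. Count: 3.

3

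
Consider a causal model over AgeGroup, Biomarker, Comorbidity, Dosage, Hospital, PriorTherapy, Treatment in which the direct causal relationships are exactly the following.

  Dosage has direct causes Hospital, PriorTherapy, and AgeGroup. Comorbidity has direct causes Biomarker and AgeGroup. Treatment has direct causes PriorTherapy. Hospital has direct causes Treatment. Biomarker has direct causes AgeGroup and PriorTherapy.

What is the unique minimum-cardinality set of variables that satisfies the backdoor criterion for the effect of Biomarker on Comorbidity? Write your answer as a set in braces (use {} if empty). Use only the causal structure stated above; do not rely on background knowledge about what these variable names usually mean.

{AgeGroup}

Variables eligible for adjustment (non-descendants of Biomarker, excluding Biomarker and Comorbidity): {AgeGroup, Dosage, Hospital, PriorTherapy, Treatment}.
Backdoor paths from Biomarker to Comorbidity:
  P1: Biomarker <- PriorTherapy -> Treatment -> Hospital -> Dosage <- AgeGroup -> Comorbidity
  P2: Biomarker <- PriorTherapy -> Dosage <- AgeGroup -> Comorbidity
  P3: Biomarker <- AgeGroup -> Comorbidity
The empty set is not sufficient: P3 (Biomarker <- AgeGroup -> Comorbidity) has no collider blocking it and no conditioned non-collider, so it is open.
Try {AgeGroup}:
  P1: blocked at collider Dosage (neither it nor any descendant is in the conditioning set).
  P2: blocked at collider Dosage (neither it nor any descendant is in the conditioning set).
  P3: blocked at fork node AgeGroup ∈ conditioning set.
{AgeGroup} contains no descendant of Biomarker and blocks every backdoor path.
No other singleton works — e.g. {PriorTherapy} leaves P3 open — so {AgeGroup} is the unique smallest valid adjustment set.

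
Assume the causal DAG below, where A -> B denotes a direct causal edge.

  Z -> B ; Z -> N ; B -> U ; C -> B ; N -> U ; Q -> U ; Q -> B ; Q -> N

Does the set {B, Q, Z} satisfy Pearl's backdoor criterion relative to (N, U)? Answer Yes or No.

Backdoor paths from N to U (paths whose first edge points into N):
  P1: N <- Z -> B <- Q -> U
  P2: N <- Z -> B -> U
  P3: N <- Q -> B -> U
  P4: N <- Q -> U
Condition 1 (no descendant of N in the set): holds — descendants of N are {U}; none are in {B, Q, Z}.
Condition 2 (every backdoor path blocked by {B, Q, Z}):
  P1: blocked at fork node Z ∈ conditioning set.
  P2: blocked at fork node Z ∈ conditioning set.
  P3: blocked at fork node Q ∈ conditioning set.
  P4: blocked at fork node Q ∈ conditioning set.
{B, Q, Z} satisfies the backdoor criterion.

Yes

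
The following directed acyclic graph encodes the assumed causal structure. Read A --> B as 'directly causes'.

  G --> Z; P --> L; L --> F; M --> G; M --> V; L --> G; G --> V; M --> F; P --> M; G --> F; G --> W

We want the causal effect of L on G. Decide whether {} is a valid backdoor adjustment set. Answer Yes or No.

Backdoor paths from L to G (paths whose first edge points into L):
  P1: L <- P -> M -> G
  P2: L <- P -> M -> F <- G
  P3: L <- P -> M -> V <- G
Condition 1 (no descendant of L in the set): holds — descendants of L are {F, G, V, W, Z}; none are in {}.
Condition 2 (every backdoor path blocked by {}):
  P1: open — no interior node is in the conditioning set.
  P2: blocked at collider F (neither it nor any descendant is in the conditioning set).
  P3: blocked at collider V (neither it nor any descendant is in the conditioning set).
{} does not satisfy the backdoor criterion.

No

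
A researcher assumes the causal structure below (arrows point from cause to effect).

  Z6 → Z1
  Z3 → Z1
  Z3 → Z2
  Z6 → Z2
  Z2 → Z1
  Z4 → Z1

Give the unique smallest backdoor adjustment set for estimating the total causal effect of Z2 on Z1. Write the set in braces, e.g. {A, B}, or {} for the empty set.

{Z3, Z6}

Variables eligible for adjustment (non-descendants of Z2, excluding Z2 and Z1): {Z3, Z4, Z6}.
Backdoor paths from Z2 to Z1:
  P1: Z2 <- Z3 -> Z1
  P2: Z2 <- Z6 -> Z1
The empty set is not sufficient: P1 (Z2 <- Z3 -> Z1) has no collider blocking it and no conditioned non-collider, so it is open.
Try {Z3, Z6}:
  P1: blocked at fork node Z3 ∈ conditioning set.
  P2: blocked at fork node Z6 ∈ conditioning set.
{Z3, Z6} contains no descendant of Z2 and blocks every backdoor path.
Every element of {Z3, Z6} is needed (dropping Z3 leaves P1 open; dropping Z6 leaves P2 open), so no proper subset is valid.
Among all size-2 subsets of the eligible variables, only {Z3, Z6} blocks every backdoor path, so it is the unique smallest valid adjustment set.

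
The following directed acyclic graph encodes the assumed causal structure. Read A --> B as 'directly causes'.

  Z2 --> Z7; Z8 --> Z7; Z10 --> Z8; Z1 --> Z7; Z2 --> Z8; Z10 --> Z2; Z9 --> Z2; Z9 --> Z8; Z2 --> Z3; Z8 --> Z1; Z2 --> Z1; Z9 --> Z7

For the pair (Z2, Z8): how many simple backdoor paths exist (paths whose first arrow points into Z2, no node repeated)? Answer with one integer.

4

A backdoor path from Z2 to Z8 is any simple undirected path whose first edge points into Z2 (i.e. leaves Z2 via a parent).
Parents of Z2: {Z10, Z9}.
Enumerating:
  P1: Z2 <- Z9 -> Z8
  P2: Z2 <- Z9 -> Z7 <- Z8
  P3: Z2 <- Z9 -> Z7 <- Z1 <- Z8
  P4: Z2 <- Z10 -> Z8
That exhausts the simple backdoor paths. Count: 4.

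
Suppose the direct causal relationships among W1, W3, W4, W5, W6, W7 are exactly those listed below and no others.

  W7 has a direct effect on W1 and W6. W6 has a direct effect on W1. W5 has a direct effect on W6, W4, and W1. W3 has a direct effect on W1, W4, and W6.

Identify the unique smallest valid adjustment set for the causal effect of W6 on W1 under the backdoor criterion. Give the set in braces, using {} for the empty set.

{W3, W5, W7}

Variables eligible for adjustment (non-descendants of W6, excluding W6 and W1): {W3, W4, W5, W7}.
Backdoor paths from W6 to W1:
  P1: W6 <- W7 -> W1
  P2: W6 <- W3 -> W4 <- W5 -> W1
  P3: W6 <- W3 -> W1
  P4: W6 <- W5 -> W4 <- W3 -> W1
  P5: W6 <- W5 -> W1
The empty set is not sufficient: P1 (W6 <- W7 -> W1) has no collider blocking it and no conditioned non-collider, so it is open.
Try {W3, W5, W7}:
  P1: blocked at fork node W7 ∈ conditioning set.
  P2: blocked at fork node W3 ∈ conditioning set.
  P3: blocked at fork node W3 ∈ conditioning set.
  P4: blocked at fork node W5 ∈ conditioning set.
  P5: blocked at fork node W5 ∈ conditioning set.
{W3, W5, W7} contains no descendant of W6 and blocks every backdoor path.
Every element of {W3, W5, W7} is needed (dropping W3 leaves P3 open; dropping W5 leaves P5 open; dropping W7 leaves P1 open), so no proper subset is valid.
Among all size-3 subsets of the eligible variables, only {W3, W5, W7} blocks every backdoor path, so it is the unique smallest valid adjustment set.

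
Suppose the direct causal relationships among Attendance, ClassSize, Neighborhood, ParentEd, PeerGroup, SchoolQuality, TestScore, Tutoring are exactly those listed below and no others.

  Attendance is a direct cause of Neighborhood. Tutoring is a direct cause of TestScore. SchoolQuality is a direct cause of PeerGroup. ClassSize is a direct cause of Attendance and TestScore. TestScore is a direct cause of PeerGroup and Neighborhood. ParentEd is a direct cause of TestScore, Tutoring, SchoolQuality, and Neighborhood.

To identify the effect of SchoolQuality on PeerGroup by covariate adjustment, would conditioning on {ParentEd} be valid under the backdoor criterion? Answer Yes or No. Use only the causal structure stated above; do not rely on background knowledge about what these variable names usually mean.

Yes

Backdoor paths from SchoolQuality to PeerGroup (paths whose first edge points into SchoolQuality):
  P1: SchoolQuality <- ParentEd -> Tutoring -> TestScore -> PeerGroup
  P2: SchoolQuality <- ParentEd -> TestScore -> PeerGroup
  P3: SchoolQuality <- ParentEd -> Neighborhood <- Attendance <- ClassSize -> TestScore -> PeerGroup
  P4: SchoolQuality <- ParentEd -> Neighborhood <- TestScore -> PeerGroup
Condition 1 (no descendant of SchoolQuality in the set): holds — descendants of SchoolQuality are {PeerGroup}; none are in {ParentEd}.
Condition 2 (every backdoor path blocked by {ParentEd}):
  P1: blocked at fork node ParentEd ∈ conditioning set.
  P2: blocked at fork node ParentEd ∈ conditioning set.
  P3: blocked at fork node ParentEd ∈ conditioning set.
  P4: blocked at fork node ParentEd ∈ conditioning set.
{ParentEd} satisfies the backdoor criterion.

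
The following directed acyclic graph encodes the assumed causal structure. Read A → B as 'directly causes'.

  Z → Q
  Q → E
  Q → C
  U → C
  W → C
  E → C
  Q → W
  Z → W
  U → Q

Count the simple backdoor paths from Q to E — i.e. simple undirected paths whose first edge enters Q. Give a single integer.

A backdoor path from Q to E is any simple undirected path whose first edge points into Q (i.e. leaves Q via a parent).
Parents of Q: {U, Z}.
Enumerating:
  P1: Q <- Z -> W -> C <- E
  P2: Q <- U -> C <- E
That exhausts the simple backdoor paths. Count: 2.

2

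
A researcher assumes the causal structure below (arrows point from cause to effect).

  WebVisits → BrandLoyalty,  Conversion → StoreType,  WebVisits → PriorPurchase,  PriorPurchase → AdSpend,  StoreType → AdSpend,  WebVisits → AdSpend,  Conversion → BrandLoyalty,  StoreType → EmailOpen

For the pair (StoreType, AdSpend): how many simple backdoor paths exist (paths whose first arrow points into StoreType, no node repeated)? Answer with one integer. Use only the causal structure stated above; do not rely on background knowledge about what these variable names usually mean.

2

A backdoor path from StoreType to AdSpend is any simple undirected path whose first edge points into StoreType (i.e. leaves StoreType via a parent).
Parents of StoreType: {Conversion}.
Enumerating:
  P1: StoreType <- Conversion -> BrandLoyalty <- WebVisits -> PriorPurchase -> AdSpend
  P2: StoreType <- Conversion -> BrandLoyalty <- WebVisits -> AdSpend
That exhausts the simple backdoor paths. Count: 2.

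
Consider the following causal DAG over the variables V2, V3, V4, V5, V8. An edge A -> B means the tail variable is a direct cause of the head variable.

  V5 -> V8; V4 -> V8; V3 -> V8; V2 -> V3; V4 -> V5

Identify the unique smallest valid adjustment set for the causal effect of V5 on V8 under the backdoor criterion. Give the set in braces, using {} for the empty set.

{V4}

Variables eligible for adjustment (non-descendants of V5, excluding V5 and V8): {V2, V3, V4}.
Backdoor paths from V5 to V8:
  P1: V5 <- V4 -> V8
The empty set is not sufficient: P1 (V5 <- V4 -> V8) has no collider blocking it and no conditioned non-collider, so it is open.
Try {V4}:
  P1: blocked at fork node V4 ∈ conditioning set.
{V4} contains no descendant of V5 and blocks every backdoor path.
No other singleton works — e.g. {V2} leaves P1 open — so {V4} is the unique smallest valid adjustment set.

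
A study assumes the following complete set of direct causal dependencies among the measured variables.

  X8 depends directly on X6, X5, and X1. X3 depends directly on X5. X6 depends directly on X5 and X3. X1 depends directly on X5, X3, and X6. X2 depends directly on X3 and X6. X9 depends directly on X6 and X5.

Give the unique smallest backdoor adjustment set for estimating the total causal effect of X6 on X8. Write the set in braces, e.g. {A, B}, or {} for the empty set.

Variables eligible for adjustment (non-descendants of X6, excluding X6 and X8): {X3, X5}.
Backdoor paths from X6 to X8:
  P1: X6 <- X5 -> X3 -> X1 -> X8
  P2: X6 <- X5 -> X1 -> X8
  P3: X6 <- X5 -> X8
  P4: X6 <- X3 <- X5 -> X1 -> X8
  P5: X6 <- X3 <- X5 -> X8
  P6: X6 <- X3 -> X1 <- X5 -> X8
  P7: X6 <- X3 -> X1 -> X8
The empty set is not sufficient: P1 (X6 <- X5 -> X3 -> X1 -> X8) has no collider blocking it and no conditioned non-collider, so it is open.
Try {X3, X5}:
  P1: blocked at fork node X5 ∈ conditioning set.
  P2: blocked at fork node X5 ∈ conditioning set.
  P3: blocked at fork node X5 ∈ conditioning set.
  P4: blocked at chain node X3 ∈ conditioning set.
  P5: blocked at chain node X3 ∈ conditioning set.
  P6: blocked at fork node X3 ∈ conditioning set.
  P7: blocked at fork node X3 ∈ conditioning set.
{X3, X5} contains no descendant of X6 and blocks every backdoor path.
Every element of {X3, X5} is needed (dropping X3 leaves P7 open; dropping X5 leaves P2 open), so no proper subset is valid.
Among all size-2 subsets of the eligible variables, only {X3, X5} blocks every backdoor path, so it is the unique smallest valid adjustment set.

{X3, X5}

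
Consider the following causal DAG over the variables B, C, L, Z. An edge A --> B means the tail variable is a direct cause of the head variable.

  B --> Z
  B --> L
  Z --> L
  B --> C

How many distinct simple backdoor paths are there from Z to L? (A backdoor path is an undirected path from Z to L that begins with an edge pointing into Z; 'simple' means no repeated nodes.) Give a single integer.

A backdoor path from Z to L is any simple undirected path whose first edge points into Z (i.e. leaves Z via a parent).
Parents of Z: {B}.
Enumerating:
  P1: Z <- B -> L
That exhausts the simple backdoor paths. Count: 1.

1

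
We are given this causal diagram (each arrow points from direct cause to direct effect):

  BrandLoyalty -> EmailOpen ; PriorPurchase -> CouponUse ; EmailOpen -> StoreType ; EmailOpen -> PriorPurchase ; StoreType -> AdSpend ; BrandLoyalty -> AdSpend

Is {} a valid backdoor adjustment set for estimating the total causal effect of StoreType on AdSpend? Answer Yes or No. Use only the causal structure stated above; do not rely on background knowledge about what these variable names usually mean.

Backdoor paths from StoreType to AdSpend (paths whose first edge points into StoreType):
  P1: StoreType <- EmailOpen <- BrandLoyalty -> AdSpend
Condition 1 (no descendant of StoreType in the set): holds — descendants of StoreType are {AdSpend}; none are in {}.
Condition 2 (every backdoor path blocked by {}):
  P1: open — no interior node is in the conditioning set.
{} does not satisfy the backdoor criterion.

No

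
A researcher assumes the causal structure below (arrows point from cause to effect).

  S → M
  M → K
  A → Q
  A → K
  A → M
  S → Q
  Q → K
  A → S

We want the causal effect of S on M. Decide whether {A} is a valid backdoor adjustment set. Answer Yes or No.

Yes

Backdoor paths from S to M (paths whose first edge points into S):
  P1: S <- A -> Q -> K <- M
  P2: S <- A -> M
  P3: S <- A -> K <- M
Condition 1 (no descendant of S in the set): holds — descendants of S are {K, M, Q}; none are in {A}.
Condition 2 (every backdoor path blocked by {A}):
  P1: blocked at fork node A ∈ conditioning set.
  P2: blocked at fork node A ∈ conditioning set.
  P3: blocked at fork node A ∈ conditioning set.
{A} satisfies the backdoor criterion.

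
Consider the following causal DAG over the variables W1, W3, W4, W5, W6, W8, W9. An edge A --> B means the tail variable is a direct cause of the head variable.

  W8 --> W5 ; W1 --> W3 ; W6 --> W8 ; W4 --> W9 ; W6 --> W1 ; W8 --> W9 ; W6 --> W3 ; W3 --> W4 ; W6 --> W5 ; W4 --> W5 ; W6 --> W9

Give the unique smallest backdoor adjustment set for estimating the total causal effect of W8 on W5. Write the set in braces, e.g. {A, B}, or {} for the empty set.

{W6}

Variables eligible for adjustment (non-descendants of W8, excluding W8 and W5): {W1, W3, W4, W6}.
Backdoor paths from W8 to W5:
  P1: W8 <- W6 -> W1 -> W3 -> W4 -> W5
  P2: W8 <- W6 -> W3 -> W4 -> W5
  P3: W8 <- W6 -> W9 <- W4 -> W5
  P4: W8 <- W6 -> W5
The empty set is not sufficient: P1 (W8 <- W6 -> W1 -> W3 -> W4 -> W5) has no collider blocking it and no conditioned non-collider, so it is open.
Try {W6}:
  P1: blocked at fork node W6 ∈ conditioning set.
  P2: blocked at fork node W6 ∈ conditioning set.
  P3: blocked at fork node W6 ∈ conditioning set.
  P4: blocked at fork node W6 ∈ conditioning set.
{W6} contains no descendant of W8 and blocks every backdoor path.
No other singleton works — e.g. {W1} leaves P2 open — so {W6} is the unique smallest valid adjustment set.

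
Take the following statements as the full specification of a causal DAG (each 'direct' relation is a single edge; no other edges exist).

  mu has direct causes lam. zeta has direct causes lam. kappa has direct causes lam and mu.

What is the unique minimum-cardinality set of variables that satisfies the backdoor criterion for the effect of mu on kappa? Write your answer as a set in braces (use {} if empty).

Variables eligible for adjustment (non-descendants of mu, excluding mu and kappa): {lam, zeta}.
Backdoor paths from mu to kappa:
  P1: mu <- lam -> kappa
The empty set is not sufficient: P1 (mu <- lam -> kappa) has no collider blocking it and no conditioned non-collider, so it is open.
Try {lam}:
  P1: blocked at fork node lam ∈ conditioning set.
{lam} contains no descendant of mu and blocks every backdoor path.
No other singleton works — e.g. {zeta} leaves P1 open — so {lam} is the unique smallest valid adjustment set.

{lam}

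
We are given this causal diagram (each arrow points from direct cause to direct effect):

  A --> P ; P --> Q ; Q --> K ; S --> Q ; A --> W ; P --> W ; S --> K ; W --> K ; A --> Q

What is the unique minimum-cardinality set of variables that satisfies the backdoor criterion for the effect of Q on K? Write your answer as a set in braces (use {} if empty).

{S, W}

Variables eligible for adjustment (non-descendants of Q, excluding Q and K): {A, P, S, W}.
Backdoor paths from Q to K:
  P1: Q <- A -> P -> W -> K
  P2: Q <- A -> W -> K
  P3: Q <- P <- A -> W -> K
  P4: Q <- P -> W -> K
  P5: Q <- S -> K
The empty set is not sufficient: P1 (Q <- A -> P -> W -> K) has no collider blocking it and no conditioned non-collider, so it is open.
Try {S, W}:
  P1: blocked at chain node W ∈ conditioning set.
  P2: blocked at chain node W ∈ conditioning set.
  P3: blocked at chain node W ∈ conditioning set.
  P4: blocked at chain node W ∈ conditioning set.
  P5: blocked at fork node S ∈ conditioning set.
{S, W} contains no descendant of Q and blocks every backdoor path.
Every element of {S, W} is needed (dropping S leaves P5 open; dropping W leaves P1 open), so no proper subset is valid.
Among all size-2 subsets of the eligible variables, only {S, W} blocks every backdoor path, so it is the unique smallest valid adjustment set.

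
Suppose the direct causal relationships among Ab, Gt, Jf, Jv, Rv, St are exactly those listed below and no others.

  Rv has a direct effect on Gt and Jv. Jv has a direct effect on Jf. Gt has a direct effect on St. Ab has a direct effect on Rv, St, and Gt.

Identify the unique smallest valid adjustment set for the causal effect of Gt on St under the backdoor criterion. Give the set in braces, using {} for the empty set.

{Ab}

Variables eligible for adjustment (non-descendants of Gt, excluding Gt and St): {Ab, Jf, Jv, Rv}.
Backdoor paths from Gt to St:
  P1: Gt <- Ab -> St
  P2: Gt <- Rv <- Ab -> St
The empty set is not sufficient: P1 (Gt <- Ab -> St) has no collider blocking it and no conditioned non-collider, so it is open.
Try {Ab}:
  P1: blocked at fork node Ab ∈ conditioning set.
  P2: blocked at fork node Ab ∈ conditioning set.
{Ab} contains no descendant of Gt and blocks every backdoor path.
No other singleton works — e.g. {Rv} leaves P1 open — so {Ab} is the unique smallest valid adjustment set.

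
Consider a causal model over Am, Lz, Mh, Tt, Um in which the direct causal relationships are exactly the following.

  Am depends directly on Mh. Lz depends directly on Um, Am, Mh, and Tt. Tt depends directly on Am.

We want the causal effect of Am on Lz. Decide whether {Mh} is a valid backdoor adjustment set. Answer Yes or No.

Yes

Backdoor paths from Am to Lz (paths whose first edge points into Am):
  P1: Am <- Mh -> Lz
Condition 1 (no descendant of Am in the set): holds — descendants of Am are {Lz, Tt}; none are in {Mh}.
Condition 2 (every backdoor path blocked by {Mh}):
  P1: blocked at fork node Mh ∈ conditioning set.
{Mh} satisfies the backdoor criterion.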